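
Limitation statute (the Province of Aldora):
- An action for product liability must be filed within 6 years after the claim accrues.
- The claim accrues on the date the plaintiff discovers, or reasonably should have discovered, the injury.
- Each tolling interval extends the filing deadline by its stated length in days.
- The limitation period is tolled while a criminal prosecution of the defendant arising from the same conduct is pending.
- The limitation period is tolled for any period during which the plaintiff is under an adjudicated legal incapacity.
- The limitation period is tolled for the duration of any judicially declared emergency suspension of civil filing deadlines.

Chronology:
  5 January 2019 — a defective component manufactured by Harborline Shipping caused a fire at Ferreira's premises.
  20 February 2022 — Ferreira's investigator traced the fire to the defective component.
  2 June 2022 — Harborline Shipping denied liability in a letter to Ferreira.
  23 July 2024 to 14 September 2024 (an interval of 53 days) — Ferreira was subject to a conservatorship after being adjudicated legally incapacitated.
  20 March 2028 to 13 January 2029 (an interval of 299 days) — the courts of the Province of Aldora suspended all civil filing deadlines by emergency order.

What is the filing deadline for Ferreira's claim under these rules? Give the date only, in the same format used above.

6 February 2029

The claim did not accrue until Ferreira discovered the injury on 20 February 2022; the 5 January 2019 act date does not start the clock under the stated rule.
Adding the 6 years base period to 20 February 2022 gives a deadline of 20 February 2028, before any tolling.
The plaintiff's legal incapacity from 23 July 2024 to 14 September 2024 tolled the period for 53 days, extending the deadline to 13 April 2028.
The emergency suspension of filing deadlines from 20 March 2028 to 13 January 2029 tolled the period for 299 days, extending the deadline to 6 February 2029.
None of the other events listed affects the running of the period under the stated rules.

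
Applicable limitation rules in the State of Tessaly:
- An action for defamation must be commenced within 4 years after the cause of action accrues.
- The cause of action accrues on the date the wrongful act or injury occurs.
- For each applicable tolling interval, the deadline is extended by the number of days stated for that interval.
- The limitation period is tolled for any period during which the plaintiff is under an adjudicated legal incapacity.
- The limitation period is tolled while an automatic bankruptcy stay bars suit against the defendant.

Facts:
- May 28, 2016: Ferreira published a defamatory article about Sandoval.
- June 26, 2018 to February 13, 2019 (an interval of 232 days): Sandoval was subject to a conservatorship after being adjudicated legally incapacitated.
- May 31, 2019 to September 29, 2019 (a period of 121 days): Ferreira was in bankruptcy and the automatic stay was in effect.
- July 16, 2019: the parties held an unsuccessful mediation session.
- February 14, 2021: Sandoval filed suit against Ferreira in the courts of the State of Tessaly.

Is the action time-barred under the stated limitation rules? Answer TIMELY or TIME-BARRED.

TIMELY

The claim accrued on May 28, 2016, when the wrongful act occurred.
The untolled deadline — 4 years after May 28, 2016 — is May 28, 2020.
Because the plaintiff's legal incapacity ran from June 26, 2018 to February 13, 2019, the deadline is extended by 232 days to January 15, 2021.
Because the automatic bankruptcy stay ran from May 31, 2019 to September 29, 2019, the deadline is extended by 121 days to May 16, 2021.
The other events in the timeline have no effect on the limitation period under the stated rules.
The February 14, 2021 filing precedes the May 16, 2021 deadline; the claim is timely.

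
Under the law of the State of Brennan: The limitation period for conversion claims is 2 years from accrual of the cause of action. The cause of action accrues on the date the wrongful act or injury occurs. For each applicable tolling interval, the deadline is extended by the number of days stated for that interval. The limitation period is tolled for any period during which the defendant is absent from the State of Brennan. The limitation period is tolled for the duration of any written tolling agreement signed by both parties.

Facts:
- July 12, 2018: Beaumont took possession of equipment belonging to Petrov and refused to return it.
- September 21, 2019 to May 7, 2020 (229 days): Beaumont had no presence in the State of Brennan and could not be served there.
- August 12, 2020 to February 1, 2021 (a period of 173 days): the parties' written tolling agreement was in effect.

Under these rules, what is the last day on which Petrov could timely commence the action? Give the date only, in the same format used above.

August 18, 2021

The claim accrued on July 12, 2018, when the wrongful act occurred.
The untolled deadline — 2 years after July 12, 2018 — is July 12, 2020.
The defendant's absence from the jurisdiction from September 21, 2019 to May 7, 2020 tolled the period for 229 days, extending the deadline to February 26, 2021.
Because the written tolling agreement ran from August 12, 2020 to February 1, 2021, the deadline is extended by 173 days to August 18, 2021.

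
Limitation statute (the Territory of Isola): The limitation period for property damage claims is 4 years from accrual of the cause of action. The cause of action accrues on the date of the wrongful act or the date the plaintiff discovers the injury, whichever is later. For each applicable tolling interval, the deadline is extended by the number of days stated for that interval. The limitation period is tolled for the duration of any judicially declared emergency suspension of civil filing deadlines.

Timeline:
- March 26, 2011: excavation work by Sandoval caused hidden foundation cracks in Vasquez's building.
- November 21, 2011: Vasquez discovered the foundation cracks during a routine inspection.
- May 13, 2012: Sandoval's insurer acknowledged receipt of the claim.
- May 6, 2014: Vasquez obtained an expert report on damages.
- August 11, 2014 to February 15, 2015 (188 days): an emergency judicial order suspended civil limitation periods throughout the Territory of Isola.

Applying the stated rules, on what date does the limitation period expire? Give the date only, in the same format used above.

May 27, 2016

Taking the later of the act (March 26, 2011) and discovery (November 21, 2011), the claim accrued on November 21, 2011.
Adding the 4 years base period to November 21, 2011 gives a deadline of November 21, 2015, before any tolling.
Because the emergency suspension of filing deadlines ran from August 11, 2014 to February 15, 2015, the deadline is extended by 188 days to May 27, 2016.
None of the other events listed affects the running of the period under the stated rules.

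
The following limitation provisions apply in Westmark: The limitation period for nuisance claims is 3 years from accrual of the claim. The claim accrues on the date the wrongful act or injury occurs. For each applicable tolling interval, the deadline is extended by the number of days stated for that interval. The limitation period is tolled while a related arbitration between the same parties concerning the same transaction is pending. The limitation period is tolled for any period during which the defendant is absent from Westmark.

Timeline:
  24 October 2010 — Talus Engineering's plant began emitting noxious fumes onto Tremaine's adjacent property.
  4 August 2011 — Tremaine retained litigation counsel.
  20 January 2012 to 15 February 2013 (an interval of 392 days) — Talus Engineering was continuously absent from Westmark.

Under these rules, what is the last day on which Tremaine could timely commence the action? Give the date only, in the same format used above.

20 November 2014

The limitation period began to run on 24 October 2010.
Adding the 3 years base period to 24 October 2010 gives a deadline of 24 October 2013, before any tolling.
The defendant's absence from the jurisdiction from 20 January 2012 to 15 February 2013 tolled the period for 392 days, extending the deadline to 20 November 2014.
Nothing else in the chronology tolls or restarts the period.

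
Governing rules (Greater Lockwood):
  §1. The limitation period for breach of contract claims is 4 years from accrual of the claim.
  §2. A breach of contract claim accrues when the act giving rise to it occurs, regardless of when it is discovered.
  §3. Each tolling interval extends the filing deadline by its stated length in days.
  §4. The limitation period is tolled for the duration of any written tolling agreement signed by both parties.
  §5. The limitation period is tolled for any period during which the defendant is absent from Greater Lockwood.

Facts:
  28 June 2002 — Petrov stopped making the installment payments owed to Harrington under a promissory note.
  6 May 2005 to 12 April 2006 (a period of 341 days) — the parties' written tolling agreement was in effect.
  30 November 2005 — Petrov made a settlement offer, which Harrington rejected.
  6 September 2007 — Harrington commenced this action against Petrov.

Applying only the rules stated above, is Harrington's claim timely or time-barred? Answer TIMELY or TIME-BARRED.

The claim accrued on 28 June 2002, the date of the act.
4 years from 28 June 2002 is 28 June 2006.
The written tolling agreement from 6 May 2005 to 12 April 2006 tolled the period for 341 days, extending the deadline to 4 June 2007.
The other events in the timeline have no effect on the limitation period under the stated rules.
Harrington filed on 6 September 2007, after the 4 June 2007 deadline, so the action is time-barred.

TIME-BARRED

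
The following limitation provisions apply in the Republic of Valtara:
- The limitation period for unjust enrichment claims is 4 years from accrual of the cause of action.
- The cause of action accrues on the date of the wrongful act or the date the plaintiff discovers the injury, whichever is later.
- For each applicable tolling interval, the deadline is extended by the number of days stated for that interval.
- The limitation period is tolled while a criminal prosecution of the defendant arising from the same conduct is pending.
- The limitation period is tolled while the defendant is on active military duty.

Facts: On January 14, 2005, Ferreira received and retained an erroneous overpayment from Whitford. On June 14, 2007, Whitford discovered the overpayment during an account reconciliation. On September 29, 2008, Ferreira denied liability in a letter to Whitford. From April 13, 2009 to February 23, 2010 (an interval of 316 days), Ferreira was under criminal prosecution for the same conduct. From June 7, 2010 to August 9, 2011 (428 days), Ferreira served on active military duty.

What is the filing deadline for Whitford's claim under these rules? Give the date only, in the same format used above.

Because discovery on June 14, 2007 post-dates the January 14, 2005 act, accrual under the later-of rule falls on June 14, 2007.
4 years from June 14, 2007 is June 14, 2011.
Because the pending criminal prosecution ran from April 13, 2009 to February 23, 2010, the deadline is extended by 316 days to April 25, 2012.
The period was tolled for 428 days by the defendant's active military service (June 7, 2010 to August 9, 2011), pushing the deadline to June 27, 2013.
The other events in the timeline have no effect on the limitation period under the stated rules.

June 27, 2013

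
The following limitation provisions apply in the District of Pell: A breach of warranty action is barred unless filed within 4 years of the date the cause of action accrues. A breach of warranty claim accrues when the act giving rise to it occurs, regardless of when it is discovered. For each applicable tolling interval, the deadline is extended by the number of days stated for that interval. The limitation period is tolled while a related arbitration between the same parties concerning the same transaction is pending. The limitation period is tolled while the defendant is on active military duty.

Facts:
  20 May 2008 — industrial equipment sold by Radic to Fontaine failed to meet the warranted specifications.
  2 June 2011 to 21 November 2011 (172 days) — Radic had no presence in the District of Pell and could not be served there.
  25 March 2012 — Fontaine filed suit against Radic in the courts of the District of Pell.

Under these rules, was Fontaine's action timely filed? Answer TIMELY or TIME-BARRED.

TIMELY

The limitation period began to run on 20 May 2008.
4 years from 20 May 2008 is 20 May 2012.
The defendant's absence from the jurisdiction from 2 June 2011 to 21 November 2011 does not toll the period, because no stated rule makes the defendant's absence a tolling event.
Filing on 25 March 2012 beat the 20 May 2012 deadline — the action is timely.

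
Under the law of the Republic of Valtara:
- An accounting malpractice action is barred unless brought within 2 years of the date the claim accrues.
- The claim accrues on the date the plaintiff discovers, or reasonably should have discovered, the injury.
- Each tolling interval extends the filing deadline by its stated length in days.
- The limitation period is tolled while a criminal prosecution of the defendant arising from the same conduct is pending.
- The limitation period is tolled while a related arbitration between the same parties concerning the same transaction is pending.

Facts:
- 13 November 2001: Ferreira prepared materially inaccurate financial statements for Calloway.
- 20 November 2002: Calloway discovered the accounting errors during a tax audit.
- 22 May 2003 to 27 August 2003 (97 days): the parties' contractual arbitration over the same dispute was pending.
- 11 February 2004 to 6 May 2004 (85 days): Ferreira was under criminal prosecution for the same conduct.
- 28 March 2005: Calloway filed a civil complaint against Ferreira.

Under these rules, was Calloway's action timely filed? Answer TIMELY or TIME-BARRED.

TIMELY

Under the discovery rule, the claim accrued on 20 November 2002, when Calloway discovered the injury — not on the 13 November 2001 date of the underlying act.
2 years from 20 November 2002 is 20 November 2004.
The pending related arbitration from 22 May 2003 to 27 August 2003 tolled the period for 97 days, extending the deadline to 25 February 2005.
Because the pending criminal prosecution ran from 11 February 2004 to 6 May 2004, the deadline is extended by 85 days to 21 May 2005.
Calloway filed on 28 March 2005, before the 21 May 2005 deadline, so the action is timely.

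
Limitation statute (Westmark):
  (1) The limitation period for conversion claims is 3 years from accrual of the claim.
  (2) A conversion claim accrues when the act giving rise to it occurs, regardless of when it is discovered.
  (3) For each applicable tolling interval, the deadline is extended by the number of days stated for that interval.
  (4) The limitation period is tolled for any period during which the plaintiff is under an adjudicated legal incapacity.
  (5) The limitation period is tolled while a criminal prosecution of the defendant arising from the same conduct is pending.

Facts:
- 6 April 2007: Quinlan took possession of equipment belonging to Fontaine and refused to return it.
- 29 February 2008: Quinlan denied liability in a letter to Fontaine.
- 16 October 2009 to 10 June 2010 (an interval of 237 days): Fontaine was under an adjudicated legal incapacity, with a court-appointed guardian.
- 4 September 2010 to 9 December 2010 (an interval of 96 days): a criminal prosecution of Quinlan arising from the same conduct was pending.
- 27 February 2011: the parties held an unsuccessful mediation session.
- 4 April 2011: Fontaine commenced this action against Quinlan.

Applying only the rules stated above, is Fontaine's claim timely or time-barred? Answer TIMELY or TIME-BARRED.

TIME-BARRED

The claim accrued on 6 April 2007, the date of the act.
Adding the 3 years base period to 6 April 2007 gives a deadline of 6 April 2010, before any tolling.
Because the plaintiff's legal incapacity ran from 16 October 2009 to 10 June 2010, the deadline is extended by 237 days to 29 November 2010.
Because the pending criminal prosecution ran from 4 September 2010 to 9 December 2010, the deadline is extended by 96 days to 5 March 2011.
The other events in the timeline have no effect on the limitation period under the stated rules.
The 4 April 2011 filing falls after the 5 March 2011 deadline; the claim is time-barred.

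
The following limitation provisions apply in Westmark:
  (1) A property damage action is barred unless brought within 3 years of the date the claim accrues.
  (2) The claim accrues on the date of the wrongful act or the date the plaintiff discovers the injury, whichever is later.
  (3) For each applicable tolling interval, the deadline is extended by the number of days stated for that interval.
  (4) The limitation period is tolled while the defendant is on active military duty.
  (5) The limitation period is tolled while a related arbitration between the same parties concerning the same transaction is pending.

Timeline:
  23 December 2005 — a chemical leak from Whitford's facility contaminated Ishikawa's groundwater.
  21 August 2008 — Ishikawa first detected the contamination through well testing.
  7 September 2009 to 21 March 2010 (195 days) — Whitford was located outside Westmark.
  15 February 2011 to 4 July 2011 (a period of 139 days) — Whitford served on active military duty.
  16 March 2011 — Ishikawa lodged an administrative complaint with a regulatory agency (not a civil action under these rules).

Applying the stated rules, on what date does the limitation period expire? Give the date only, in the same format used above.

The claim accrued on 21 August 2008 — the later of the 23 December 2005 act and the 21 August 2008 discovery.
3 years from 21 August 2008 is 21 August 2011.
Because the defendant's active military service ran from 15 February 2011 to 4 July 2011, the deadline is extended by 139 days to 7 January 2012.
No stated provision tolls the period for the defendant's absence, so the interval from 7 September 2009 to 21 March 2010 has no effect on the deadline.
None of the other events listed affects the running of the period under the stated rules.

7 January 2012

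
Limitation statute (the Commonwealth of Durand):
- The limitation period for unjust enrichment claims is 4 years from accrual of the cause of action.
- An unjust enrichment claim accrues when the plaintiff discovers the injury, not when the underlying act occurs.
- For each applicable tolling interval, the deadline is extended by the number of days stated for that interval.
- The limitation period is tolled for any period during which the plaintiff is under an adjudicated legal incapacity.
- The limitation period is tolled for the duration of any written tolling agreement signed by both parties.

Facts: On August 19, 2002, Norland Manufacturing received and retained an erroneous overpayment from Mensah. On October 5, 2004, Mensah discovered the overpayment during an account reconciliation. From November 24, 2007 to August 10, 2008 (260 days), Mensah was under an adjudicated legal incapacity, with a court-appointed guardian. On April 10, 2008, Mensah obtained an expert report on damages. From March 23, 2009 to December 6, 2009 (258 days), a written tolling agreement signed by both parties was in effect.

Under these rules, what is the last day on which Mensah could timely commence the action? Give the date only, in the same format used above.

March 7, 2010

The claim did not accrue until Mensah discovered the injury on October 5, 2004; the August 19, 2002 act date does not start the clock under the stated rule.
The untolled deadline — 4 years after October 5, 2004 — is October 5, 2008.
The period was tolled for 260 days by the plaintiff's legal incapacity (November 24, 2007 to August 10, 2008), pushing the deadline to June 22, 2009.
The period was tolled for 258 days by the written tolling agreement (March 23, 2009 to December 6, 2009), pushing the deadline to March 7, 2010.
The other events in the timeline have no effect on the limitation period under the stated rules.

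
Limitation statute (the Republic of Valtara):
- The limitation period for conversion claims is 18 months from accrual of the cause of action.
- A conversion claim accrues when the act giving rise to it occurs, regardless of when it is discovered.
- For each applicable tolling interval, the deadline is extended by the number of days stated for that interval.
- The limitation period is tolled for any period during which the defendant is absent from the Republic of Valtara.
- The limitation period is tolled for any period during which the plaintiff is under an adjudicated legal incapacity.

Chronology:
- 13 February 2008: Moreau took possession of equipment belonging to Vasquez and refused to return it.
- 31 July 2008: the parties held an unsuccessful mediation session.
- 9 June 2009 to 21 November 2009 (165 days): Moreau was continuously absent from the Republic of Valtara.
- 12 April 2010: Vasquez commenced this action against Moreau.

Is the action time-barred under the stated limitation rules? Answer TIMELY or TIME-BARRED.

TIME-BARRED

The claim accrued on 13 February 2008, when the wrongful act occurred.
18 months from 13 February 2008 is 13 August 2009.
The defendant's absence from the jurisdiction from 9 June 2009 to 21 November 2009 tolled the period for 165 days, extending the deadline to 25 January 2010.
None of the other events listed affects the running of the period under the stated rules.
Filing on 12 April 2010 missed the 25 January 2010 deadline — the action is time-barred.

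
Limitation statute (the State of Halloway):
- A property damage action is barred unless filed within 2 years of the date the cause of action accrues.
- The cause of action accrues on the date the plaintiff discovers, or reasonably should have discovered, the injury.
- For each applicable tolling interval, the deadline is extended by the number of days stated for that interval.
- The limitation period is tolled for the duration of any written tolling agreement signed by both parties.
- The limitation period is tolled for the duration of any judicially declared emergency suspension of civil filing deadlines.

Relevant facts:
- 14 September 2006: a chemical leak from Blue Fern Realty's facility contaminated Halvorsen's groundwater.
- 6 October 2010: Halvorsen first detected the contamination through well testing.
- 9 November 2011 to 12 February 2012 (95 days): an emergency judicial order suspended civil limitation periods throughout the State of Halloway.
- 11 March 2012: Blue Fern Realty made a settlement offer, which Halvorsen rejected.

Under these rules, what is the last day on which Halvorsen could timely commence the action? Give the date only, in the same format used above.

The claim did not accrue until Halvorsen discovered the injury on 6 October 2010; the 14 September 2006 act date does not start the clock under the stated rule.
2 years from 6 October 2010 is 6 October 2012.
The emergency suspension of filing deadlines from 9 November 2011 to 12 February 2012 tolled the period for 95 days, extending the deadline to 9 January 2013.
None of the other events listed affects the running of the period under the stated rules.

9 January 2013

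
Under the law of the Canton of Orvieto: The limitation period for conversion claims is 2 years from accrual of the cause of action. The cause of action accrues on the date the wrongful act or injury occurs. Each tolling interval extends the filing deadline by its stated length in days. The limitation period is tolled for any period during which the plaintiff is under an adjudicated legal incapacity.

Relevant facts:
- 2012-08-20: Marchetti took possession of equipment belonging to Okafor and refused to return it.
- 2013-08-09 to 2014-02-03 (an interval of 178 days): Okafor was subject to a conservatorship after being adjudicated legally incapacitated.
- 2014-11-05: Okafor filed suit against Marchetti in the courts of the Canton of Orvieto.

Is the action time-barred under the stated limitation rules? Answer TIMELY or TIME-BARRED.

The cause of action accrued on 2012-08-20, the date of the act.
Adding the 2 years base period to 2012-08-20 gives a deadline of 2014-08-20, before any tolling.
Because the plaintiff's legal incapacity ran from 2013-08-09 to 2014-02-03, the deadline is extended by 178 days to 2015-02-14.
The 2014-11-05 filing precedes the 2015-02-14 deadline; the claim is timely.

TIMELY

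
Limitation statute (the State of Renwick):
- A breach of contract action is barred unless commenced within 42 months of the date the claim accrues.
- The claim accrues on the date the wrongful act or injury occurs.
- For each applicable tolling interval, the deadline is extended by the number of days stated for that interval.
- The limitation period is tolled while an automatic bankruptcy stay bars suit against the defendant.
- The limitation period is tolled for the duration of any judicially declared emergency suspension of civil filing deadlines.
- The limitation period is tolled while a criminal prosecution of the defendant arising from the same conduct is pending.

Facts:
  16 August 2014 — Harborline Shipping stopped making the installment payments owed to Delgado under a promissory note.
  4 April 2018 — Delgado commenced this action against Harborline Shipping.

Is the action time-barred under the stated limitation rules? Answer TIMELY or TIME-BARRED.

The claim accrued on 16 August 2014, the date of the act.
The untolled deadline — 42 months after 16 August 2014 — is 16 February 2018.
Delgado filed on 4 April 2018, after the 16 February 2018 deadline, so the action is time-barred.

TIME-BARRED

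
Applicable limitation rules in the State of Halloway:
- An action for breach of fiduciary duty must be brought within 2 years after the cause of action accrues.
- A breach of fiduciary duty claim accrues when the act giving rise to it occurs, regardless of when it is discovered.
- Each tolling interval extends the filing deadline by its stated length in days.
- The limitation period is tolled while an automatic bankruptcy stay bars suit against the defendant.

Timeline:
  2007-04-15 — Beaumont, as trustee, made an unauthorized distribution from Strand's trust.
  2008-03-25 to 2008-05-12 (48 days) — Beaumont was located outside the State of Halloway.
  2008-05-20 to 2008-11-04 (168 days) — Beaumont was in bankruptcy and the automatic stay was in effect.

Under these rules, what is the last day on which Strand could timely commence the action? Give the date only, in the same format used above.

The claim accrued on 2007-04-15, when the wrongful act occurred.
Adding the 2 years base period to 2007-04-15 gives a deadline of 2009-04-15, before any tolling.
The automatic bankruptcy stay from 2008-05-20 to 2008-11-04 tolled the period for 168 days, extending the deadline to 2009-09-30.
The defendant's absence from the jurisdiction from 2008-03-25 to 2008-05-12 does not toll the period, because no stated rule makes the defendant's absence a tolling event.

2009-09-30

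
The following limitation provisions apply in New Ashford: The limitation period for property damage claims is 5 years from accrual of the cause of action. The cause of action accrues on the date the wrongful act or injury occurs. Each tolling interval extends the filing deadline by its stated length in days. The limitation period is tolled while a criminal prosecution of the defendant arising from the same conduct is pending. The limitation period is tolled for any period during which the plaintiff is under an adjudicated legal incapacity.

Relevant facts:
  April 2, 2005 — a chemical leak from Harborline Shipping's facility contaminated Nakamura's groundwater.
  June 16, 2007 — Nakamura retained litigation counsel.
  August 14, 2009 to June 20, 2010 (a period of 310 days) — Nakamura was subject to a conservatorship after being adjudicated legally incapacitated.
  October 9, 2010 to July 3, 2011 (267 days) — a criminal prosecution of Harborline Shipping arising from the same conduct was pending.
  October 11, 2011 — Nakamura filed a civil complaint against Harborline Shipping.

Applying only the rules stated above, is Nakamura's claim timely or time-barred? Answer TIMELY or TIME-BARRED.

The limitation period began to run on April 2, 2005.
5 years from April 2, 2005 is April 2, 2010.
The plaintiff's legal incapacity from August 14, 2009 to June 20, 2010 tolled the period for 310 days, extending the deadline to February 6, 2011.
The pending criminal prosecution from October 9, 2010 to July 3, 2011 tolled the period for 267 days, extending the deadline to October 31, 2011.
The other events in the timeline have no effect on the limitation period under the stated rules.
The October 11, 2011 filing precedes the October 31, 2011 deadline; the claim is timely.

TIMELY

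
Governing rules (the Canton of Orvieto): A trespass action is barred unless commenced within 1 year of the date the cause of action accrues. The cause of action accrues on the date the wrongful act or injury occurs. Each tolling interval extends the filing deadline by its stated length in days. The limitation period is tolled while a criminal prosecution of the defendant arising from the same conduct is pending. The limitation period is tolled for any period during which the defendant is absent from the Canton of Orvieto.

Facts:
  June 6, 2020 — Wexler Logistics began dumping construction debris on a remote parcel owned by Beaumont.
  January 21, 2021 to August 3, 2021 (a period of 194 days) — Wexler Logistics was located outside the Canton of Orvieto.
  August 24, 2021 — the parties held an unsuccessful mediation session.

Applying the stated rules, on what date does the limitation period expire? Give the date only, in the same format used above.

The limitation period began to run on June 6, 2020.
The untolled deadline — 1 year after June 6, 2020 — is June 6, 2021.
Because the defendant's absence from the jurisdiction ran from January 21, 2021 to August 3, 2021, the deadline is extended by 194 days to December 17, 2021.
The other events in the timeline have no effect on the limitation period under the stated rules.

December 17, 2021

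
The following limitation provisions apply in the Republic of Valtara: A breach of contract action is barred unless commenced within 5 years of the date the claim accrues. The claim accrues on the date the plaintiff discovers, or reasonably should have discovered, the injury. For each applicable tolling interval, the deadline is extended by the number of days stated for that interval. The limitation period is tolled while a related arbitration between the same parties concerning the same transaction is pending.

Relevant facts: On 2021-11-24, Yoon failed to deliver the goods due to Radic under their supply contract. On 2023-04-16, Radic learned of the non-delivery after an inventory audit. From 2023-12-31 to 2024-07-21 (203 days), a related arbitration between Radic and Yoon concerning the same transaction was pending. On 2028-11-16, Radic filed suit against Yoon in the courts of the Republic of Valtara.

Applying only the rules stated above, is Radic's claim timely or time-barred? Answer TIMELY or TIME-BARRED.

TIME-BARRED

The claim did not accrue until Radic discovered the injury on 2023-04-16; the 2021-11-24 act date does not start the clock under the stated rule.
Adding the 5 years base period to 2023-04-16 gives a deadline of 2028-04-16, before any tolling.
The period was tolled for 203 days by the pending related arbitration (2023-12-31 to 2024-07-21), pushing the deadline to 2028-11-05.
Radic filed on 2028-11-16, after the 2028-11-05 deadline, so the action is time-barred.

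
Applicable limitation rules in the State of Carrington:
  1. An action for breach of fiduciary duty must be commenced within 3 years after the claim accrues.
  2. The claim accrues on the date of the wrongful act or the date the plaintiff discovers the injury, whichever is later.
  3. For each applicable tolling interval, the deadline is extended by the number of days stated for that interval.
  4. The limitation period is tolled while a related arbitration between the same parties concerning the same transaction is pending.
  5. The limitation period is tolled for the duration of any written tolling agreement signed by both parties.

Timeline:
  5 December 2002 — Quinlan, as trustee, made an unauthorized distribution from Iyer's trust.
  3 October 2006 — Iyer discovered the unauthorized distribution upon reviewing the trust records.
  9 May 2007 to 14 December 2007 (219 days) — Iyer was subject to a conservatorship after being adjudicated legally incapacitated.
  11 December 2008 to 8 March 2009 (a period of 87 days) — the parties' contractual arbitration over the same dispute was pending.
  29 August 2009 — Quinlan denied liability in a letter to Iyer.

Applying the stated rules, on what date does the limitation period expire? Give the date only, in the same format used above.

29 December 2009

Because discovery on 3 October 2006 post-dates the 5 December 2002 act, accrual under the later-of rule falls on 3 October 2006.
Adding the 3 years base period to 3 October 2006 gives a deadline of 3 October 2009, before any tolling.
The pending related arbitration from 11 December 2008 to 8 March 2009 tolled the period for 87 days, extending the deadline to 29 December 2009.
No stated provision tolls the period for the plaintiff's incapacity, so the interval from 9 May 2007 to 14 December 2007 has no effect on the deadline.
Nothing else in the chronology tolls or restarts the period.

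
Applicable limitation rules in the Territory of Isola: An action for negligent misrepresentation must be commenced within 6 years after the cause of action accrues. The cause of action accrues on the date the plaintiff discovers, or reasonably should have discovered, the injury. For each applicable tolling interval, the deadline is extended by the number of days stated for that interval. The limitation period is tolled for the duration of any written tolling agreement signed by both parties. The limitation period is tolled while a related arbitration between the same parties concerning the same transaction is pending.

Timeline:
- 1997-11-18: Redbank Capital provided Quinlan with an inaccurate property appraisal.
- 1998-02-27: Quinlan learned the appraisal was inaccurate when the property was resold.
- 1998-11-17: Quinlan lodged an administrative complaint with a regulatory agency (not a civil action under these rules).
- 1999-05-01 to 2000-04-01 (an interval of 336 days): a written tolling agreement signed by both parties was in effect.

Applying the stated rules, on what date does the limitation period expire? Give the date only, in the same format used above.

The claim did not accrue until Quinlan discovered the injury on 1998-02-27; the 1997-11-18 act date does not start the clock under the stated rule.
6 years from 1998-02-27 is 2004-02-27.
The period was tolled for 336 days by the written tolling agreement (1999-05-01 to 2000-04-01), pushing the deadline to 2005-01-28.
The other events in the timeline have no effect on the limitation period under the stated rules.

2005-01-28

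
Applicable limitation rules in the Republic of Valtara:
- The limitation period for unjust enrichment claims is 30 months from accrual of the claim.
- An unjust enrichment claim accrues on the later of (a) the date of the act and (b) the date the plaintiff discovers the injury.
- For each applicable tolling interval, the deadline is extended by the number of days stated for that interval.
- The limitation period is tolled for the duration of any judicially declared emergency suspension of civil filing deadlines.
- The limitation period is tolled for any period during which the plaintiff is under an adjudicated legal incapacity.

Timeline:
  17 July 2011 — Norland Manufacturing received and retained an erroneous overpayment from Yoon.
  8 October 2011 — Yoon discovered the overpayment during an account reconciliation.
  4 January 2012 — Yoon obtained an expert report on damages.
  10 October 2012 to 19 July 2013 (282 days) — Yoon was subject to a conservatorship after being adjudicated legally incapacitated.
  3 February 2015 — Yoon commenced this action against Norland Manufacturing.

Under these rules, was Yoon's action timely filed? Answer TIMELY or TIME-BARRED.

The claim accrued on 8 October 2011 — the later of the 17 July 2011 act and the 8 October 2011 discovery.
The untolled deadline — 30 months after 8 October 2011 — is 8 April 2014.
Because the plaintiff's legal incapacity ran from 10 October 2012 to 19 July 2013, the deadline is extended by 282 days to 15 January 2015.
The other events in the timeline have no effect on the limitation period under the stated rules.
Yoon filed on 3 February 2015, after the 15 January 2015 deadline, so the action is time-barred.

TIME-BARRED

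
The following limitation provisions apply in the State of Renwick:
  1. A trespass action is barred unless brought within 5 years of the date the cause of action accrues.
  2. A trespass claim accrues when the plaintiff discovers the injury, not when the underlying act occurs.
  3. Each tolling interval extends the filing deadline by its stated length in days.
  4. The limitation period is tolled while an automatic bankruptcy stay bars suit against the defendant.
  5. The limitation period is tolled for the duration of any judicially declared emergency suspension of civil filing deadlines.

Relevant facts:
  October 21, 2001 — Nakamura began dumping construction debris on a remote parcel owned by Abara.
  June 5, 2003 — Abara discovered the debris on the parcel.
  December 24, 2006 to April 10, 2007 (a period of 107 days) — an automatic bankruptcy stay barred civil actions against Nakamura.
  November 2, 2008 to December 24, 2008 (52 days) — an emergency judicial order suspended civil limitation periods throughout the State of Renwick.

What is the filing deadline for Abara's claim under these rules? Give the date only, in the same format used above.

Accrual is tied to discovery, so the period began on June 5, 2003 rather than on October 21, 2001 when the act occurred.
5 years from June 5, 2003 is June 5, 2008.
The automatic bankruptcy stay from December 24, 2006 to April 10, 2007 tolled the period for 107 days, extending the deadline to September 20, 2008.
By the time the emergency suspension of filing deadlines began on November 2, 2008, the limitation period had already expired on September 20, 2008; that interval cannot revive it.

September 20, 2008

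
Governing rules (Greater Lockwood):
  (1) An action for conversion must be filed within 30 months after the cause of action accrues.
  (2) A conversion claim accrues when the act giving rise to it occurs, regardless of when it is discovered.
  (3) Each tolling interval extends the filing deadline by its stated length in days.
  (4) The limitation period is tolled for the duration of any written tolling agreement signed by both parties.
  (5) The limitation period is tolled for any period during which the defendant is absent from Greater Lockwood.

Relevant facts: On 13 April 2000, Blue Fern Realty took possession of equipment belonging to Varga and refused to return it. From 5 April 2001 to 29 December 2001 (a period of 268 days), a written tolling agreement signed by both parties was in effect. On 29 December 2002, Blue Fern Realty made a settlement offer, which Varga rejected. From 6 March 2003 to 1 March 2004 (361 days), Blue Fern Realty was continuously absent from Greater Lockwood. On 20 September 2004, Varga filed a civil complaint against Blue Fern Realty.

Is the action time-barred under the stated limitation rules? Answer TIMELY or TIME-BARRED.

TIME-BARRED

The claim accrued on 13 April 2000, when the wrongful act occurred.
Adding the 30 months base period to 13 April 2000 gives a deadline of 13 October 2002, before any tolling.
Because the written tolling agreement ran from 5 April 2001 to 29 December 2001, the deadline is extended by 268 days to 8 July 2003.
The period was tolled for 361 days by the defendant's absence from the jurisdiction (6 March 2003 to 1 March 2004), pushing the deadline to 3 July 2004.
None of the other events listed affects the running of the period under the stated rules.
The 20 September 2004 filing falls after the 3 July 2004 deadline; the claim is time-barred.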